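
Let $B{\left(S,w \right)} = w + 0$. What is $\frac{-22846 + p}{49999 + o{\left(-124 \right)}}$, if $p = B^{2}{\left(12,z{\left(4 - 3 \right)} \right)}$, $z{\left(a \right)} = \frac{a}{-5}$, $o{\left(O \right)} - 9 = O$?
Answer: $- \frac{190383}{415700} \approx -0.45798$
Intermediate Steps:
$o{\left(O \right)} = 9 + O$
$z{\left(a \right)} = - \frac{a}{5}$ ($z{\left(a \right)} = a \left(- \frac{1}{5}\right) = - \frac{a}{5}$)
$B{\left(S,w \right)} = w$
$p = \frac{1}{25}$ ($p = \left(- \frac{4 - 3}{5}\right)^{2} = \left(\left(- \frac{1}{5}\right) 1\right)^{2} = \left(- \frac{1}{5}\right)^{2} = \frac{1}{25} \approx 0.04$)
$\frac{-22846 + p}{49999 + o{\left(-124 \right)}} = \frac{-22846 + \frac{1}{25}}{49999 + \left(9 - 124\right)} = - \frac{571149}{25 \left(49999 - 115\right)} = - \frac{571149}{25 \cdot 49884} = \left(- \frac{571149}{25}\right) \frac{1}{49884} = - \frac{190383}{415700}$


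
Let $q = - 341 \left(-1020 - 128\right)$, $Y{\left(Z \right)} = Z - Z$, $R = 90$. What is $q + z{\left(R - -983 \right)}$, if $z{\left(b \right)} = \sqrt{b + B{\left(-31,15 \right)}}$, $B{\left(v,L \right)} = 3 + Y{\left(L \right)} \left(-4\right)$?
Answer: $391468 + 2 \sqrt{269} \approx 3.915 \cdot 10^{5}$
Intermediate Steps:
$Y{\left(Z \right)} = 0$
$B{\left(v,L \right)} = 3$ ($B{\left(v,L \right)} = 3 + 0 \left(-4\right) = 3 + 0 = 3$)
$z{\left(b \right)} = \sqrt{3 + b}$ ($z{\left(b \right)} = \sqrt{b + 3} = \sqrt{3 + b}$)
$q = 391468$ ($q = \left(-341\right) \left(-1148\right) = 391468$)
$q + z{\left(R - -983 \right)} = 391468 + \sqrt{3 + \left(90 - -983\right)} = 391468 + \sqrt{3 + \left(90 + 983\right)} = 391468 + \sqrt{3 + 1073} = 391468 + \sqrt{1076} = 391468 + 2 \sqrt{269}$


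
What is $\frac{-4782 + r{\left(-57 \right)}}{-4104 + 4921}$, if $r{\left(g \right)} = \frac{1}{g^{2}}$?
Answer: $- \frac{361319}{61731} \approx -5.8531$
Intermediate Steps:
$r{\left(g \right)} = \frac{1}{g^{2}}$
$\frac{-4782 + r{\left(-57 \right)}}{-4104 + 4921} = \frac{-4782 + \frac{1}{3249}}{-4104 + 4921} = \frac{-4782 + \frac{1}{3249}}{817} = \left(- \frac{15536717}{3249}\right) \frac{1}{817} = - \frac{361319}{61731}$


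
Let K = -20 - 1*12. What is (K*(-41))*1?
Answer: 1312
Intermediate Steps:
K = -32 (K = -20 - 12 = -32)
(K*(-41))*1 = -32*(-41)*1 = 1312*1 = 1312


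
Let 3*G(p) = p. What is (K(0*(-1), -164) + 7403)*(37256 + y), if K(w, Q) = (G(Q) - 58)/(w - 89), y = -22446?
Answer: 29278466590/267 ≈ 1.0966e+8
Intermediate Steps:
G(p) = p/3
K(w, Q) = (-58 + Q/3)/(-89 + w) (K(w, Q) = (Q/3 - 58)/(w - 89) = (-58 + Q/3)/(-89 + w))
(K(0*(-1), -164) + 7403)*(37256 + y) = ((-174 - 164)/(3*(-89 + 0*(-1))) + 7403)*(37256 - 22446) = ((⅓)*(-338)/(-89 + 0) + 7403)*14810 = ((⅓)*(-338)/(-89) + 7403)*14810 = ((⅓)*(-1/89)*(-338) + 7403)*14810 = (338/267 + 7403)*14810 = (1976939/267)*14810 = 29278466590/267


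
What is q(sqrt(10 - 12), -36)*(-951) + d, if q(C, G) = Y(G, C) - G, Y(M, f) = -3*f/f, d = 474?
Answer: -30909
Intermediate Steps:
Y(M, f) = -3 (Y(M, f) = -3*1 = -3)
q(C, G) = -3 - G
q(sqrt(10 - 12), -36)*(-951) + d = (-3 - 1*(-36))*(-951) + 474 = (-3 + 36)*(-951) + 474 = 33*(-951) + 474 = -31383 + 474 = -30909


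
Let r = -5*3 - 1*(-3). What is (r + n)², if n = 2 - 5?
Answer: 225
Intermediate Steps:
r = -12 (r = -15 + 3 = -12)
n = -3
(r + n)² = (-12 - 3)² = (-15)² = 225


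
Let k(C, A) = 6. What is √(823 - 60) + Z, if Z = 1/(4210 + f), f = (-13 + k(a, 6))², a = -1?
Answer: 1/4259 + √763 ≈ 27.623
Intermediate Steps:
f = 49 (f = (-13 + 6)² = (-7)² = 49)
Z = 1/4259 (Z = 1/(4210 + 49) = 1/4259 ≈ 0.00023480)
√(823 - 60) + Z = √(823 - 60) + 1/4259 = √763 + 1/4259 = 1/4259 + √763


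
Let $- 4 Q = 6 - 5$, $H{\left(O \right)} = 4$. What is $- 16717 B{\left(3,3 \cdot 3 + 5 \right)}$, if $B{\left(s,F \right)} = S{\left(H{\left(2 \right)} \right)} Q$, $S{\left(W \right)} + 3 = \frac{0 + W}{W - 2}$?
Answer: $- \frac{16717}{4} \approx -4179.3$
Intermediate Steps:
$Q = - \frac{1}{4}$ ($Q = - \frac{6 - 5}{4} = \left(- \frac{1}{4}\right) 1 = - \frac{1}{4} \approx -0.25$)
$S{\left(W \right)} = -3 + \frac{W}{-2 + W}$ ($S{\left(W \right)} = -3 + \frac{0 + W}{W - 2} = -3 + \frac{W}{-2 + W}$)
$B{\left(s,F \right)} = \frac{1}{4}$ ($B{\left(s,F \right)} = \frac{2 \left(3 - 4\right)}{-2 + 4} \left(- \frac{1}{4}\right) = \frac{2 \left(3 - 4\right)}{2} \left(- \frac{1}{4}\right) = 2 \cdot \frac{1}{2} \left(-1\right) \left(- \frac{1}{4}\right) = \left(-1\right) \left(- \frac{1}{4}\right) = \frac{1}{4}$)
$- 16717 B{\left(3,3 \cdot 3 + 5 \right)} = \left(-16717\right) \frac{1}{4} = - \frac{16717}{4}$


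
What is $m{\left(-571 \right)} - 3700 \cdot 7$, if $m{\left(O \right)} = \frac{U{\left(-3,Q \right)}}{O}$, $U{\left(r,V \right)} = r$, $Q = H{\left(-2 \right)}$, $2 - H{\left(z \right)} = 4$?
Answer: $- \frac{14788897}{571} \approx -25900.0$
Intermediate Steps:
$H{\left(z \right)} = -2$ ($H{\left(z \right)} = 2 - 4 = -2$)
$Q = -2$
$m{\left(O \right)} = - \frac{3}{O}$
$m{\left(-571 \right)} - 3700 \cdot 7 = - \frac{3}{-571} - 3700 \cdot 7 = \left(-3\right) \left(- \frac{1}{571}\right) - 25900 = \frac{3}{571} - 25900 = - \frac{14788897}{571}$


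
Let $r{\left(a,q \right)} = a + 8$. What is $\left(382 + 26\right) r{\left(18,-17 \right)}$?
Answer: $10608$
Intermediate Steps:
$r{\left(a,q \right)} = 8 + a$
$\left(382 + 26\right) r{\left(18,-17 \right)} = \left(382 + 26\right) \left(8 + 18\right) = 408 \cdot 26 = 10608$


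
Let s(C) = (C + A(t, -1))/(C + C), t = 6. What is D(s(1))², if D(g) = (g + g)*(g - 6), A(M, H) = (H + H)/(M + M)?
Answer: 112225/5184 ≈ 21.648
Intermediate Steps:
A(M, H) = H/M (A(M, H) = (2*H)/((2*M)) = (2*H)*(1/(2*M)) = H/M)
s(C) = (-⅙ + C)/(2*C) (s(C) = (C - 1/6)/(C + C) = (C - 1*⅙)/((2*C)) = (C - ⅙)*(1/(2*C)) = (-⅙ + C)*(1/(2*C)) = (-⅙ + C)/(2*C))
D(g) = 2*g*(-6 + g) (D(g) = (2*g)*(-6 + g) = 2*g*(-6 + g))
D(s(1))² = (2*((1/12)*(-1 + 6*1)/1)*(-6 + (1/12)*(-1 + 6*1)/1))² = (2*((1/12)*1*(-1 + 6))*(-6 + (1/12)*1*(-1 + 6)))² = (2*((1/12)*1*5)*(-6 + (1/12)*1*5))² = (2*(5/12)*(-6 + 5/12))² = (2*(5/12)*(-67/12))² = (-335/72)² = 112225/5184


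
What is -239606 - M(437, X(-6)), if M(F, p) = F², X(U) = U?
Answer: -430575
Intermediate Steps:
-239606 - M(437, X(-6)) = -239606 - 1*437² = -239606 - 1*190969 = -239606 - 190969 = -430575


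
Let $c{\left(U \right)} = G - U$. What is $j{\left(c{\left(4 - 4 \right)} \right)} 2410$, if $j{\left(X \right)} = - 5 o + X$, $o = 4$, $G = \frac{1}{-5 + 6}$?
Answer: $-45790$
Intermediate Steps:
$G = 1$ ($G = 1^{-1} = 1$)
$c{\left(U \right)} = 1 - U$
$j{\left(X \right)} = -20 + X$ ($j{\left(X \right)} = \left(-5\right) 4 + X = -20 + X$)
$j{\left(c{\left(4 - 4 \right)} \right)} 2410 = \left(-20 + \left(1 - \left(4 - 4\right)\right)\right) 2410 = \left(-20 + \left(1 - 0\right)\right) 2410 = \left(-20 + \left(1 + 0\right)\right) 2410 = \left(-20 + 1\right) 2410 = \left(-19\right) 2410 = -45790$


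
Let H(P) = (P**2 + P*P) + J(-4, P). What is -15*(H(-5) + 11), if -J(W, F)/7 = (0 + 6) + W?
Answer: -705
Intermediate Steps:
J(W, F) = -42 - 7*W (J(W, F) = -7*((0 + 6) + W) = -7*(6 + W) = -42 - 7*W)
H(P) = -14 + 2*P**2 (H(P) = (P**2 + P*P) + (-42 - 7*(-4)) = (P**2 + P**2) + (-42 + 28) = 2*P**2 - 14 = -14 + 2*P**2)
-15*(H(-5) + 11) = -15*((-14 + 2*(-5)**2) + 11) = -15*((-14 + 2*25) + 11) = -15*((-14 + 50) + 11) = -15*(36 + 11) = -15*47 = -705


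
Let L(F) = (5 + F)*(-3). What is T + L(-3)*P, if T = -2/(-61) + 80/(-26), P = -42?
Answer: 197422/793 ≈ 248.96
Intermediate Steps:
T = -2414/793 (T = -2*(-1/61) + 80*(-1/26) = 2/61 - 40/13 = -2414/793 ≈ -3.0441)
L(F) = -15 - 3*F
T + L(-3)*P = -2414/793 + (-15 - 3*(-3))*(-42) = -2414/793 + (-15 + 9)*(-42) = -2414/793 - 6*(-42) = -2414/793 + 252 = 197422/793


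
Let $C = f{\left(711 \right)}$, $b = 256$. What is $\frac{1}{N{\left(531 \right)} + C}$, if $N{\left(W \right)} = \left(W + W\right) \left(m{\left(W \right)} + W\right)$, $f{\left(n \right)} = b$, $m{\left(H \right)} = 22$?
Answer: $\frac{1}{587542} \approx 1.702 \cdot 10^{-6}$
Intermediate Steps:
$f{\left(n \right)} = 256$
$C = 256$
$N{\left(W \right)} = 2 W \left(22 + W\right)$ ($N{\left(W \right)} = \left(W + W\right) \left(22 + W\right) = 2 W \left(22 + W\right)$)
$\frac{1}{N{\left(531 \right)} + C} = \frac{1}{2 \cdot 531 \left(22 + 531\right) + 256} = \frac{1}{2 \cdot 531 \cdot 553 + 256} = \frac{1}{587286 + 256} = \frac{1}{587542}$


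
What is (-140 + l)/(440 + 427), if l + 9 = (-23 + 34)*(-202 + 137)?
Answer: -288/289 ≈ -0.99654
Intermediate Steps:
l = -724 (l = -9 + (-23 + 34)*(-202 + 137) = -9 + 11*(-65) = -9 - 715 = -724)
(-140 + l)/(440 + 427) = (-140 - 724)/(440 + 427) = -864/867 = -864*1/867 = -288/289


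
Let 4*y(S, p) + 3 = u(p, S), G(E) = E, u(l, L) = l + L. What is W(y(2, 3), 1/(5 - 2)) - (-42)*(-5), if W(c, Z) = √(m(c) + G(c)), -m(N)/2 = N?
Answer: -210 + I*√2/2 ≈ -210.0 + 0.70711*I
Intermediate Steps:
u(l, L) = L + l
m(N) = -2*N
y(S, p) = -¾ + S/4 + p/4 (y(S, p) = -¾ + (S + p)/4 = -¾ + (S/4 + p/4) = -¾ + S/4 + p/4)
W(c, Z) = √(-c) (W(c, Z) = √(-2*c + c) = √(-c))
W(y(2, 3), 1/(5 - 2)) - (-42)*(-5) = √(-(-¾ + (¼)*2 + (¼)*3)) - (-42)*(-5) = √(-(-¾ + ½ + ¾)) - 21*10 = √(-1*½) - 210 = √(-½) - 210 = I*√2/2 - 210 = -210 + I*√2/2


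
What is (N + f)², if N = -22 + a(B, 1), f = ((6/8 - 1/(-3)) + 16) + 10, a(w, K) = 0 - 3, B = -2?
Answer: 625/144 ≈ 4.3403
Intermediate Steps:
a(w, K) = -3
f = 325/12 (f = ((6*(⅛) - 1*(-⅓)) + 16) + 10 = ((¾ + ⅓) + 16) + 10 = (13/12 + 16) + 10 = 205/12 + 10 = 325/12 ≈ 27.083)
N = -25 (N = -22 - 3 = -25)
(N + f)² = (-25 + 325/12)² = (25/12)² = 625/144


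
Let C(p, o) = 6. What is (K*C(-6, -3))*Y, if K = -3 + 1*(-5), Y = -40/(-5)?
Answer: -384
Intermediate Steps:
Y = 8 (Y = -40*(-⅕) = 8)
K = -8 (K = -3 - 5 = -8)
(K*C(-6, -3))*Y = -8*6*8 = -48*8 = -384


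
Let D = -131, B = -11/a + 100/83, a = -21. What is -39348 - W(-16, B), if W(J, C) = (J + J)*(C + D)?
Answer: -75793804/1743 ≈ -43485.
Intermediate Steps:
B = 3013/1743 (B = -11/(-21) + 100/83 = -11*(-1/21) + 100*(1/83) = 11/21 + 100/83 = 3013/1743 ≈ 1.7286)
W(J, C) = 2*J*(-131 + C) (W(J, C) = (J + J)*(C - 131) = (2*J)*(-131 + C) = 2*J*(-131 + C))
-39348 - W(-16, B) = -39348 - 2*(-16)*(-131 + 3013/1743) = -39348 - 2*(-16)*(-225320)/1743 = -39348 - 1*7210240/1743 = -39348 - 7210240/1743 = -75793804/1743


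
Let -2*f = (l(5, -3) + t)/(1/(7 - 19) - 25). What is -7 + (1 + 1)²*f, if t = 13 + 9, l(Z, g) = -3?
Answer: -1651/301 ≈ -5.4850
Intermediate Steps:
t = 22
f = 114/301 (f = -(-3 + 22)/(2*(1/(7 - 19) - 25)) = -19/(2*(1/(-12) - 25)) = -19/(2*(-1/12 - 25)) = -19/(2*(-301/12)) = -19*(-12)/(2*301) = -½*(-228/301) = 114/301 ≈ 0.37874)
-7 + (1 + 1)²*f = -7 + (1 + 1)²*(114/301) = -7 + 2²*(114/301) = -7 + 4*(114/301) = -7 + 456/301 = -1651/301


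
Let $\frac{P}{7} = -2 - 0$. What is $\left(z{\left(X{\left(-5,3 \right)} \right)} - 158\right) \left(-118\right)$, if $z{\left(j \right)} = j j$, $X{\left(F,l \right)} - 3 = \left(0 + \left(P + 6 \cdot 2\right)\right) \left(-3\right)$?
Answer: $9086$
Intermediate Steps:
$P = -14$ ($P = 7 \left(-2 - 0\right) = 7 \left(-2 + 0\right) = 7 \left(-2\right) = -14$)
$X{\left(F,l \right)} = 9$ ($X{\left(F,l \right)} = 3 + \left(0 + \left(-14 + 6 \cdot 2\right)\right) \left(-3\right) = 3 + \left(0 + \left(-14 + 12\right)\right) \left(-3\right) = 3 + \left(0 - 2\right) \left(-3\right) = 3 - -6 = 3 + 6 = 9$)
$z{\left(j \right)} = j^{2}$
$\left(z{\left(X{\left(-5,3 \right)} \right)} - 158\right) \left(-118\right) = \left(9^{2} - 158\right) \left(-118\right) = \left(81 - 158\right) \left(-118\right) = \left(-77\right) \left(-118\right) = 9086$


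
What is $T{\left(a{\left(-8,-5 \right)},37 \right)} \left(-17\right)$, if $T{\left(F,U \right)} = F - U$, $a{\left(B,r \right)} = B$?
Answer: $765$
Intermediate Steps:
$T{\left(a{\left(-8,-5 \right)},37 \right)} \left(-17\right) = \left(-8 - 37\right) \left(-17\right) = \left(-45\right) \left(-17\right) = 765$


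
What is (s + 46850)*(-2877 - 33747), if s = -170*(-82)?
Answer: -2226372960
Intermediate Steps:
s = 13940
(s + 46850)*(-2877 - 33747) = (13940 + 46850)*(-2877 - 33747) = 60790*(-36624) = -2226372960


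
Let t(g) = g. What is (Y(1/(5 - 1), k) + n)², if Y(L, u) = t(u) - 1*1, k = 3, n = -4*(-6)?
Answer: 676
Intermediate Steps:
n = 24
Y(L, u) = -1 + u (Y(L, u) = u - 1*1 = u - 1 = -1 + u)
(Y(1/(5 - 1), k) + n)² = ((-1 + 3) + 24)² = (2 + 24)² = 26² = 676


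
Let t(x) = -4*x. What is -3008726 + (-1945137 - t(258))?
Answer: -4952831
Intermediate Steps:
-3008726 + (-1945137 - t(258)) = -3008726 + (-1945137 - (-4)*258) = -3008726 + (-1945137 - 1*(-1032)) = -3008726 + (-1945137 + 1032) = -3008726 - 1944105 = -4952831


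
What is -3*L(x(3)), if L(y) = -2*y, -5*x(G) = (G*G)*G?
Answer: -162/5 ≈ -32.400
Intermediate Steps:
x(G) = -G³/5 (x(G) = -G*G*G/5 = -G²*G/5 = -G³/5)
-3*L(x(3)) = -(-6)*(-⅕*3³) = -(-6)*(-⅕*27) = -(-6)*(-27)/5 = -3*54/5 = -162/5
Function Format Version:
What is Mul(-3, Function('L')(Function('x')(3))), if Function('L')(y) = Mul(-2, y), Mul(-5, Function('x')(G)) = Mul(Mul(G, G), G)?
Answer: Rational(-162, 5) ≈ -32.400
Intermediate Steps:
Function('x')(G) = Mul(Rational(-1, 5), Pow(G, 3)) (Function('x')(G) = Mul(Rational(-1, 5), Mul(Mul(G, G), G)) = Mul(Rational(-1, 5), Mul(Pow(G, 2), G)) = Mul(Rational(-1, 5), Pow(G, 3)))
Mul(-3, Function('L')(Function('x')(3))) = Mul(-3, Mul(-2, Mul(Rational(-1, 5), Pow(3, 3)))) = Mul(-3, Mul(-2, Mul(Rational(-1, 5), 27))) = Mul(-3, Mul(-2, Rational(-27, 5))) = Mul(-3, Rational(54, 5)) = Rational(-162, 5)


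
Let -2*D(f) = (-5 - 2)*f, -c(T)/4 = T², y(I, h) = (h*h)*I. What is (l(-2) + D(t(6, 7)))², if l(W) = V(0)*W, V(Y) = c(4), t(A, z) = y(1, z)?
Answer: 358801/4 ≈ 89700.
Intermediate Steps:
y(I, h) = I*h² (y(I, h) = h²*I = I*h²)
t(A, z) = z² (t(A, z) = 1*z² = z²)
c(T) = -4*T²
V(Y) = -64 (V(Y) = -4*4² = -4*16 = -64)
l(W) = -64*W
D(f) = 7*f/2 (D(f) = -(-5 - 2)*f/2 = -(-7)*f/2 = 7*f/2)
(l(-2) + D(t(6, 7)))² = (-64*(-2) + (7/2)*7²)² = (128 + (7/2)*49)² = (128 + 343/2)² = (599/2)² = 358801/4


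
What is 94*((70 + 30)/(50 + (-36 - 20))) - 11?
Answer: -4733/3 ≈ -1577.7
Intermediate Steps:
94*((70 + 30)/(50 + (-36 - 20))) - 11 = 94*(100/(50 - 56)) - 11 = 94*(100/(-6)) - 11 = 94*(100*(-1/6)) - 11 = 94*(-50/3) - 11 = -4700/3 - 11 = -4733/3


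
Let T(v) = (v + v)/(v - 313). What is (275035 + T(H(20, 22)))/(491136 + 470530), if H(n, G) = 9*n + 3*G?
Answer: 18426853/64431622 ≈ 0.28599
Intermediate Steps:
H(n, G) = 3*G + 9*n
T(v) = 2*v/(-313 + v) (T(v) = (2*v)/(-313 + v) = 2*v/(-313 + v))
(275035 + T(H(20, 22)))/(491136 + 470530) = (275035 + 2*(3*22 + 9*20)/(-313 + (3*22 + 9*20)))/(491136 + 470530) = (275035 + 2*(66 + 180)/(-313 + (66 + 180)))/961666 = (275035 + 2*246/(-313 + 246))*(1/961666) = (275035 + 2*246/(-67))*(1/961666) = (275035 + 2*246*(-1/67))*(1/961666) = (275035 - 492/67)*(1/961666) = (18426853/67)*(1/961666) = 18426853/64431622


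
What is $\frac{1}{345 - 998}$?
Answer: $- \frac{1}{653} \approx -0.0015314$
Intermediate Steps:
$\frac{1}{345 - 998} = \frac{1}{-653} = - \frac{1}{653}$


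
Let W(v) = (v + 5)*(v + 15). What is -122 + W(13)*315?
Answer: 158638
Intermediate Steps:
W(v) = (5 + v)*(15 + v)
-122 + W(13)*315 = -122 + (75 + 13² + 20*13)*315 = -122 + (75 + 169 + 260)*315 = -122 + 504*315 = -122 + 158760 = 158638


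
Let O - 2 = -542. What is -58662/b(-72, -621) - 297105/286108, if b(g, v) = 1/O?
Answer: 9063180150735/286108 ≈ 3.1677e+7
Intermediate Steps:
O = -540 (O = 2 - 542 = -540)
b(g, v) = -1/540 (b(g, v) = 1/(-540) = -1/540)
-58662/b(-72, -621) - 297105/286108 = -58662/(-1/540) - 297105/286108 = -58662*(-540) - 297105*1/286108 = 31677480 - 297105/286108 = 9063180150735/286108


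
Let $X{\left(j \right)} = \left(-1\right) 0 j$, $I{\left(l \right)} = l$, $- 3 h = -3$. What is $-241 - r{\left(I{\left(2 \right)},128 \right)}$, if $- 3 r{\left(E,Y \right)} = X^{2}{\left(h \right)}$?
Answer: $-241$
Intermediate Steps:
$h = 1$ ($h = \left(- \frac{1}{3}\right) \left(-3\right) = 1$)
$X{\left(j \right)} = 0$ ($X{\left(j \right)} = 0 j = 0$)
$r{\left(E,Y \right)} = 0$ ($r{\left(E,Y \right)} = - \frac{0^{2}}{3} = \left(- \frac{1}{3}\right) 0 = 0$)
$-241 - r{\left(I{\left(2 \right)},128 \right)} = -241 - 0 = -241 + 0 = -241$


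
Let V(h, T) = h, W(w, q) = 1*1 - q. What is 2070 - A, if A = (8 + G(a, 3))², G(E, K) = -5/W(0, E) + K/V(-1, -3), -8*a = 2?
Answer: 2069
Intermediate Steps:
W(w, q) = 1 - q
a = -¼ (a = -⅛*2 = -¼ ≈ -0.25000)
G(E, K) = -K - 5/(1 - E) (G(E, K) = -5/(1 - E) + K/(-1) = -5/(1 - E) + K*(-1) = -5/(1 - E) - K = -K - 5/(1 - E))
A = 1 (A = (8 + (5 - 1*3*(-1 - ¼))/(-1 - ¼))² = (8 + (5 - 1*3*(-5/4))/(-5/4))² = (8 - 4*(5 + 15/4)/5)² = (8 - ⅘*35/4)² = (8 - 7)² = 1² = 1)
2070 - A = 2070 - 1*1 = 2070 - 1 = 2069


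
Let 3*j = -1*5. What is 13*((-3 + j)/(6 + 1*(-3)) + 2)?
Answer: 52/9 ≈ 5.7778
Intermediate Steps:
j = -5/3 (j = (-1*5)/3 = (1/3)*(-5) = -5/3 ≈ -1.6667)
13*((-3 + j)/(6 + 1*(-3)) + 2) = 13*((-3 - 5/3)/(6 + 1*(-3)) + 2) = 13*(-14/(3*(6 - 3)) + 2) = 13*(-14/3/3 + 2) = 13*(-14/3*1/3 + 2) = 13*(-14/9 + 2) = 13*(4/9) = 52/9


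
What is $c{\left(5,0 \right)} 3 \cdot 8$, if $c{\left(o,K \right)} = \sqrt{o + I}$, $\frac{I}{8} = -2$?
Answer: $24 i \sqrt{11} \approx 79.599 i$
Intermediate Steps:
$I = -16$ ($I = 8 \left(-2\right) = -16$)
$c{\left(o,K \right)} = \sqrt{-16 + o}$ ($c{\left(o,K \right)} = \sqrt{o - 16} = \sqrt{-16 + o}$)
$c{\left(5,0 \right)} 3 \cdot 8 = \sqrt{-16 + 5} \cdot 3 \cdot 8 = \sqrt{-11} \cdot 3 \cdot 8 = i \sqrt{11} \cdot 3 \cdot 8 = 3 i \sqrt{11} \cdot 8 = 24 i \sqrt{11}$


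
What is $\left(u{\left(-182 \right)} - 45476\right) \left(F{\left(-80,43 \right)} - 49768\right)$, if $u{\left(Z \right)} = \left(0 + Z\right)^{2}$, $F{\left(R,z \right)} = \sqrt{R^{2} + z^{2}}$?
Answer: $614734336 - 12352 \sqrt{8249} \approx 6.1361 \cdot 10^{8}$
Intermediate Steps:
$u{\left(Z \right)} = Z^{2}$
$\left(u{\left(-182 \right)} - 45476\right) \left(F{\left(-80,43 \right)} - 49768\right) = \left(\left(-182\right)^{2} - 45476\right) \left(\sqrt{\left(-80\right)^{2} + 43^{2}} - 49768\right) = \left(33124 - 45476\right) \left(\sqrt{6400 + 1849} - 49768\right) = - 12352 \left(\sqrt{8249} - 49768\right) = - 12352 \left(-49768 + \sqrt{8249}\right) = 614734336 - 12352 \sqrt{8249}$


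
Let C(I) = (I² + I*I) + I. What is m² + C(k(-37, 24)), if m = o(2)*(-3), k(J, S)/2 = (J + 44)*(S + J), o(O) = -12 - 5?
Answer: 68667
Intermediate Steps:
o(O) = -17
k(J, S) = 2*(44 + J)*(J + S) (k(J, S) = 2*((J + 44)*(S + J)) = 2*((44 + J)*(J + S)) = 2*(44 + J)*(J + S))
C(I) = I + 2*I² (C(I) = (I² + I²) + I = 2*I² + I = I + 2*I²)
m = 51 (m = -17*(-3) = 51)
m² + C(k(-37, 24)) = 51² + (2*(-37)² + 88*(-37) + 88*24 + 2*(-37)*24)*(1 + 2*(2*(-37)² + 88*(-37) + 88*24 + 2*(-37)*24)) = 2601 + (2*1369 - 3256 + 2112 - 1776)*(1 + 2*(2*1369 - 3256 + 2112 - 1776)) = 2601 + (2738 - 3256 + 2112 - 1776)*(1 + 2*(2738 - 3256 + 2112 - 1776)) = 2601 - 182*(1 + 2*(-182)) = 2601 - 182*(1 - 364) = 2601 - 182*(-363) = 2601 + 66066 = 68667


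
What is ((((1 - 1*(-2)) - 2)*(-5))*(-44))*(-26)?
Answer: -5720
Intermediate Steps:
((((1 - 1*(-2)) - 2)*(-5))*(-44))*(-26) = ((((1 + 2) - 2)*(-5))*(-44))*(-26) = (((3 - 2)*(-5))*(-44))*(-26) = ((1*(-5))*(-44))*(-26) = -5*(-44)*(-26) = 220*(-26) = -5720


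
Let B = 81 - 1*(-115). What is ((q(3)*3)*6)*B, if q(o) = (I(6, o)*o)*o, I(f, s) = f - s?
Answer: 95256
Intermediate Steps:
B = 196 (B = 81 + 115 = 196)
q(o) = o²*(6 - o) (q(o) = ((6 - o)*o)*o = (o*(6 - o))*o = o²*(6 - o))
((q(3)*3)*6)*B = (((3²*(6 - 1*3))*3)*6)*196 = (((9*(6 - 3))*3)*6)*196 = (((9*3)*3)*6)*196 = ((27*3)*6)*196 = (81*6)*196 = 486*196 = 95256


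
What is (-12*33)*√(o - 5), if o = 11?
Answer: -396*√6 ≈ -970.00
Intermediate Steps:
(-12*33)*√(o - 5) = (-12*33)*√(11 - 5) = -396*√6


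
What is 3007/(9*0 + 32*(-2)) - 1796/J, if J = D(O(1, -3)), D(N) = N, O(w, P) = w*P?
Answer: 105923/192 ≈ 551.68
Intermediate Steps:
O(w, P) = P*w
J = -3 (J = -3*1 = -3)
3007/(9*0 + 32*(-2)) - 1796/J = 3007/(9*0 + 32*(-2)) - 1796/(-3) = 3007/(0 - 64) - 1796*(-1/3) = 3007/(-64) + 1796/3 = 3007*(-1/64) + 1796/3 = -3007/64 + 1796/3 = 105923/192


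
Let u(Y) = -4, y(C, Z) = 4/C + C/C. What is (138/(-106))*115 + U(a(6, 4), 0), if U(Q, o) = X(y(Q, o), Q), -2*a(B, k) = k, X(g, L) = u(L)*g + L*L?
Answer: -7511/53 ≈ -141.72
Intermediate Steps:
y(C, Z) = 1 + 4/C (y(C, Z) = 4/C + 1 = 1 + 4/C)
X(g, L) = L**2 - 4*g (X(g, L) = -4*g + L*L = -4*g + L**2 = L**2 - 4*g)
a(B, k) = -k/2
U(Q, o) = Q**2 - 4*(4 + Q)/Q
(138/(-106))*115 + U(a(6, 4), 0) = (138/(-106))*115 + (-4 + (-1/2*4)**2 - 16/((-1/2*4))) = (138*(-1/106))*115 + (-4 + (-2)**2 - 16/(-2)) = -69/53*115 + (-4 + 4 - 16*(-1/2)) = -7935/53 + (-4 + 4 + 8) = -7935/53 + 8 = -7511/53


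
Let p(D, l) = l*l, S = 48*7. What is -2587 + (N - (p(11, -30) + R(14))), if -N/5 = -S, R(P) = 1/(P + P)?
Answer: -50597/28 ≈ -1807.0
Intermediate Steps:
S = 336
R(P) = 1/(2*P)
p(D, l) = l²
N = 1680 (N = -(-5)*336 = -5*(-336) = 1680)
-2587 + (N - (p(11, -30) + R(14))) = -2587 + (1680 - ((-30)² + (½)/14)) = -2587 + (1680 - (900 + (½)*(1/14))) = -2587 + (1680 - (900 + 1/28)) = -2587 + (1680 - 1*25201/28) = -2587 + (1680 - 25201/28) = -2587 + 21839/28 = -50597/28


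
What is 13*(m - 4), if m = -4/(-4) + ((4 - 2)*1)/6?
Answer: -104/3 ≈ -34.667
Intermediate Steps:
m = 4/3 (m = -4*(-1/4) + (2*1)*(1/6) = 1 + 2*(1/6) = 1 + 1/3 = 4/3 ≈ 1.3333)
13*(m - 4) = 13*(4/3 - 4) = 13*(-8/3) = -104/3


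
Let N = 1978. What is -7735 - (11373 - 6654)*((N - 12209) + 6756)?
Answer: 16390790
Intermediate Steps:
-7735 - (11373 - 6654)*((N - 12209) + 6756) = -7735 - (11373 - 6654)*((1978 - 12209) + 6756) = -7735 - 4719*(-10231 + 6756) = -7735 - 4719*(-3475) = -7735 - 1*(-16398525) = -7735 + 16398525 = 16390790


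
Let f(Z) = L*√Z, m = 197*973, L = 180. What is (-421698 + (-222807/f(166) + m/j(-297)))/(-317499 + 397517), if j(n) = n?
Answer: -125435987/23765346 - 74269*√166/796979280 ≈ -5.2793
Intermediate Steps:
m = 191681
f(Z) = 180*√Z
(-421698 + (-222807/f(166) + m/j(-297)))/(-317499 + 397517) = (-421698 + (-222807*√166/29880 + 191681/(-297)))/(-317499 + 397517) = (-421698 + (-74269*√166/9960 + 191681*(-1/297)))/80018 = (-421698 + (-74269*√166/9960 - 191681/297))*(1/80018) = (-421698 + (-191681/297 - 74269*√166/9960))*(1/80018) = (-125435987/297 - 74269*√166/9960)*(1/80018) = -125435987/23765346 - 74269*√166/796979280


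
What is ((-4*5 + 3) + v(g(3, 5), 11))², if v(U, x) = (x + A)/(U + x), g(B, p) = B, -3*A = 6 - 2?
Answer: 469225/1764 ≈ 266.00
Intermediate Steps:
A = -4/3 (A = -(6 - 2)/3 = -⅓*4 = -4/3 ≈ -1.3333)
v(U, x) = (-4/3 + x)/(U + x) (v(U, x) = (x - 4/3)/(U + x) = (-4/3 + x)/(U + x))
((-4*5 + 3) + v(g(3, 5), 11))² = ((-4*5 + 3) + (-4/3 + 11)/(3 + 11))² = ((-20 + 3) + (29/3)/14)² = (-17 + (1/14)*(29/3))² = (-17 + 29/42)² = (-685/42)² = 469225/1764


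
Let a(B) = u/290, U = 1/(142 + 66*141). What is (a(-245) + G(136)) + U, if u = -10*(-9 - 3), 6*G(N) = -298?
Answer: -40484593/821976 ≈ -49.253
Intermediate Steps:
G(N) = -149/3 (G(N) = (⅙)*(-298) = -149/3)
u = 120 (u = -10*(-12) = 120)
U = 1/9448 (U = 1/(142 + 9306) = 1/9448 ≈ 0.00010584)
a(B) = 12/29 (a(B) = 120/290 = 120*(1/290) = 12/29)
(a(-245) + G(136)) + U = (12/29 - 149/3) + 1/9448 = -4285/87 + 1/9448 = -40484593/821976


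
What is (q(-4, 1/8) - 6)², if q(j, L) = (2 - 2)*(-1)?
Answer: 36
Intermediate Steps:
q(j, L) = 0 (q(j, L) = 0*(-1) = 0)
(q(-4, 1/8) - 6)² = (0 - 6)² = (-6)² = 36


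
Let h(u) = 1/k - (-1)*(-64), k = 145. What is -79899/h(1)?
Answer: 3861785/3093 ≈ 1248.6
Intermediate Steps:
h(u) = -9279/145 (h(u) = 1/145 - (-1)*(-64) = 1/145 - 1*64 = 1/145 - 64 = -9279/145)
-79899/h(1) = -79899/(-9279/145) = -79899*(-145/9279) = 3861785/3093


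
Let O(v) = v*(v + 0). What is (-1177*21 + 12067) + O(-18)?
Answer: -12326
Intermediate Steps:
O(v) = v² (O(v) = v*v = v²)
(-1177*21 + 12067) + O(-18) = (-1177*21 + 12067) + (-18)² = (-24717 + 12067) + 324 = -12650 + 324 = -12326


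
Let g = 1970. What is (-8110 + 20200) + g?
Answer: 14060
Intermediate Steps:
(-8110 + 20200) + g = (-8110 + 20200) + 1970 = 12090 + 1970 = 14060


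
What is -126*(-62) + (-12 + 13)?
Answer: 7813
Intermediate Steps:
-126*(-62) + (-12 + 13) = 7812 + 1 = 7813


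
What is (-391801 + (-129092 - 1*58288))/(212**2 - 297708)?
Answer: 579181/252764 ≈ 2.2914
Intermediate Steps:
(-391801 + (-129092 - 1*58288))/(212**2 - 297708) = (-391801 + (-129092 - 58288))/(44944 - 297708) = (-391801 - 187380)/(-252764) = -579181*(-1/252764) = 579181/252764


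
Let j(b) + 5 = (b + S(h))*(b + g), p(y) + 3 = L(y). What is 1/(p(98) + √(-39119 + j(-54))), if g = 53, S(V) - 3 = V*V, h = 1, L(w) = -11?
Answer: -1/2805 - I*√39074/39270 ≈ -0.00035651 - 0.0050336*I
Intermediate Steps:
S(V) = 3 + V² (S(V) = 3 + V*V = 3 + V²)
p(y) = -14 (p(y) = -3 - 11 = -14)
j(b) = -5 + (4 + b)*(53 + b) (j(b) = -5 + (b + (3 + 1²))*(b + 53) = -5 + (b + (3 + 1))*(53 + b) = -5 + (b + 4)*(53 + b) = -5 + (4 + b)*(53 + b))
1/(p(98) + √(-39119 + j(-54))) = 1/(-14 + √(-39119 + (207 + (-54)² + 57*(-54)))) = 1/(-14 + √(-39119 + (207 + 2916 - 3078))) = 1/(-14 + √(-39119 + 45)) = 1/(-14 + √(-39074)) = 1/(-14 + I*√39074)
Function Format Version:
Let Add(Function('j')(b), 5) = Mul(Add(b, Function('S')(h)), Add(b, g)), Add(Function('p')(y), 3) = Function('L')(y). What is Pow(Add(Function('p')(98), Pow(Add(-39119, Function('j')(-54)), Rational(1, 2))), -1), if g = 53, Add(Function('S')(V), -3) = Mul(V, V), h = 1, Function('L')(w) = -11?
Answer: Add(Rational(-1, 2805), Mul(Rational(-1, 39270), I, Pow(39074, Rational(1, 2)))) ≈ Add(-0.00035651, Mul(-0.0050336, I))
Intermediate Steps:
Function('S')(V) = Add(3, Pow(V, 2)) (Function('S')(V) = Add(3, Mul(V, V)) = Add(3, Pow(V, 2)))
Function('p')(y) = -14 (Function('p')(y) = Add(-3, -11) = -14)
Function('j')(b) = Add(-5, Mul(Add(4, b), Add(53, b))) (Function('j')(b) = Add(-5, Mul(Add(b, Add(3, Pow(1, 2))), Add(b, 53))) = Add(-5, Mul(Add(b, Add(3, 1)), Add(53, b))) = Add(-5, Mul(Add(b, 4), Add(53, b))) = Add(-5, Mul(Add(4, b), Add(53, b))))
Pow(Add(Function('p')(98), Pow(Add(-39119, Function('j')(-54)), Rational(1, 2))), -1) = Pow(Add(-14, Pow(Add(-39119, Add(207, Pow(-54, 2), Mul(57, -54))), Rational(1, 2))), -1) = Pow(Add(-14, Pow(Add(-39119, Add(207, 2916, -3078)), Rational(1, 2))), -1) = Pow(Add(-14, Pow(Add(-39119, 45), Rational(1, 2))), -1) = Pow(Add(-14, Pow(-39074, Rational(1, 2))), -1) = Pow(Add(-14, Mul(I, Pow(39074, Rational(1, 2)))), -1)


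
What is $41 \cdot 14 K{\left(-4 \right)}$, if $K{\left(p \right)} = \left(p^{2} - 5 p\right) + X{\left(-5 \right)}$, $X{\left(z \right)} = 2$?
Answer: $21812$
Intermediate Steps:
$K{\left(p \right)} = 2 + p^{2} - 5 p$ ($K{\left(p \right)} = \left(p^{2} - 5 p\right) + 2 = 2 + p^{2} - 5 p$)
$41 \cdot 14 K{\left(-4 \right)} = 41 \cdot 14 \left(2 + \left(-4\right)^{2} - -20\right) = 574 \left(2 + 16 + 20\right) = 574 \cdot 38 = 21812$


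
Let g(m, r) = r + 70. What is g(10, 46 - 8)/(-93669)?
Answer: -36/31223 ≈ -0.0011530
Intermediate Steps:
g(m, r) = 70 + r
g(10, 46 - 8)/(-93669) = (70 + (46 - 8))/(-93669) = (70 + 38)*(-1/93669) = 108*(-1/93669) = -36/31223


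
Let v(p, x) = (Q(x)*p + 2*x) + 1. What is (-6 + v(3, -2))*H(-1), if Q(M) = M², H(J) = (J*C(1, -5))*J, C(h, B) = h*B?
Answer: -15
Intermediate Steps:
C(h, B) = B*h
H(J) = -5*J² (H(J) = (J*(-5*1))*J = (J*(-5))*J = (-5*J)*J = -5*J²)
v(p, x) = 1 + 2*x + p*x² (v(p, x) = (x²*p + 2*x) + 1 = (p*x² + 2*x) + 1 = (2*x + p*x²) + 1 = 1 + 2*x + p*x²)
(-6 + v(3, -2))*H(-1) = (-6 + (1 + 2*(-2) + 3*(-2)²))*(-5*(-1)²) = (-6 + (1 - 4 + 3*4))*(-5*1) = (-6 + (1 - 4 + 12))*(-5) = (-6 + 9)*(-5) = 3*(-5) = -15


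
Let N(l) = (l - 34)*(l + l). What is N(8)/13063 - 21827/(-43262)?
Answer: 267129109/565131506 ≈ 0.47268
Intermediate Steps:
N(l) = 2*l*(-34 + l) (N(l) = (-34 + l)*(2*l) = 2*l*(-34 + l))
N(8)/13063 - 21827/(-43262) = (2*8*(-34 + 8))/13063 - 21827/(-43262) = (2*8*(-26))*(1/13063) - 21827*(-1/43262) = -416*1/13063 + 21827/43262 = -416/13063 + 21827/43262 = 267129109/565131506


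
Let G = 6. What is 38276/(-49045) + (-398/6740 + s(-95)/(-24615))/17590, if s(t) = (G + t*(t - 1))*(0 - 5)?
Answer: -248189170081977/318059082050900 ≈ -0.78032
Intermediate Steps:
s(t) = -30 - 5*t*(-1 + t) (s(t) = (6 + t*(t - 1))*(0 - 5) = (6 + t*(-1 + t))*(-5) = -30 - 5*t*(-1 + t))
38276/(-49045) + (-398/6740 + s(-95)/(-24615))/17590 = 38276/(-49045) + (-398/6740 + (-30 - 5*(-95)² + 5*(-95))/(-24615))/17590 = 38276*(-1/49045) + (-398*1/6740 + (-30 - 5*9025 - 475)*(-1/24615))*(1/17590) = -38276/49045 + (-199/3370 + (-30 - 45125 - 475)*(-1/24615))*(1/17590) = -38276/49045 + (-199/3370 - 45630*(-1/24615))*(1/17590) = -38276/49045 + (-199/3370 + 1014/547)*(1/17590) = -38276/49045 + (3308327/1843390)*(1/17590) = -38276/49045 + 3308327/32425230100 = -248189170081977/318059082050900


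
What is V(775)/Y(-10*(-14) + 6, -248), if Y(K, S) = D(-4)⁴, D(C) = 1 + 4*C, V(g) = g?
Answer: 31/2025 ≈ 0.015309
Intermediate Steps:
Y(K, S) = 50625 (Y(K, S) = (1 + 4*(-4))⁴ = (1 - 16)⁴ = (-15)⁴ = 50625)
V(775)/Y(-10*(-14) + 6, -248) = 775/50625 = 775*(1/50625) = 31/2025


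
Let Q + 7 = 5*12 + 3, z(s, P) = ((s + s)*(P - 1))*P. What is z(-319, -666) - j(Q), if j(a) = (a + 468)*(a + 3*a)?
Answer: -283531012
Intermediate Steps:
z(s, P) = 2*P*s*(-1 + P) (z(s, P) = ((2*s)*(-1 + P))*P = (2*s*(-1 + P))*P = 2*P*s*(-1 + P))
Q = 56 (Q = -7 + (5*12 + 3) = -7 + (60 + 3) = -7 + 63 = 56)
j(a) = 4*a*(468 + a) (j(a) = (468 + a)*(4*a) = 4*a*(468 + a))
z(-319, -666) - j(Q) = 2*(-666)*(-319)*(-1 - 666) - 4*56*(468 + 56) = 2*(-666)*(-319)*(-667) - 4*56*524 = -283413636 - 1*117376 = -283413636 - 117376 = -283531012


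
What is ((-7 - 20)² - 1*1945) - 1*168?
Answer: -1384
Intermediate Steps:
((-7 - 20)² - 1*1945) - 1*168 = ((-27)² - 1945) - 168 = (729 - 1945) - 168 = -1216 - 168 = -1384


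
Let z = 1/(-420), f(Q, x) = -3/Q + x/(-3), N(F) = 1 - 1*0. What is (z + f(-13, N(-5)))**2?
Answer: 36481/3312400 ≈ 0.011013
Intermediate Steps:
N(F) = 1 (N(F) = 1 + 0 = 1)
f(Q, x) = -3/Q - x/3 (f(Q, x) = -3/Q + x*(-1/3) = -3/Q - x/3)
z = -1/420 ≈ -0.0023810
(z + f(-13, N(-5)))**2 = (-1/420 + (-3/(-13) - 1/3*1))**2 = (-1/420 + (-3*(-1/13) - 1/3))**2 = (-1/420 + (3/13 - 1/3))**2 = (-1/420 - 4/39)**2 = (-191/1820)**2 = 36481/3312400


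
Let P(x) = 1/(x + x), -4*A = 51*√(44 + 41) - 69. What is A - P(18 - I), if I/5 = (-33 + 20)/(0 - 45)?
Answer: 10263/596 - 51*√85/4 ≈ -100.33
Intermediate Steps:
I = 13/9 (I = 5*((-33 + 20)/(0 - 45)) = 5*(-13/(-45)) = 5*(-13*(-1/45)) = 5*(13/45) = 13/9 ≈ 1.4444)
A = 69/4 - 51*√85/4 (A = -(51*√(44 + 41) - 69)/4 = -(51*√85 - 69)/4 = -(-69 + 51*√85)/4 = 69/4 - 51*√85/4 ≈ -100.30)
P(x) = 1/(2*x)
A - P(18 - I) = (69/4 - 51*√85/4) - 1/(2*(18 - 1*13/9)) = (69/4 - 51*√85/4) - 1/(2*(18 - 13/9)) = (69/4 - 51*√85/4) - 1/(2*149/9) = (69/4 - 51*√85/4) - 9/(2*149) = (69/4 - 51*√85/4) - 1*9/298 = (69/4 - 51*√85/4) - 9/298 = 10263/596 - 51*√85/4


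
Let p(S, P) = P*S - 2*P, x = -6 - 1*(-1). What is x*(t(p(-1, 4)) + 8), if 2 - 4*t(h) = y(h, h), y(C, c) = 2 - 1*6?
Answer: -95/2 ≈ -47.500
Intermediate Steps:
y(C, c) = -4 (y(C, c) = 2 - 6 = -4)
x = -5 (x = -6 + 1 = -5)
p(S, P) = -2*P + P*S
t(h) = 3/2 (t(h) = 1/2 - 1/4*(-4) = 1/2 + 1 = 3/2)
x*(t(p(-1, 4)) + 8) = -5*(3/2 + 8) = -5*19/2 = -95/2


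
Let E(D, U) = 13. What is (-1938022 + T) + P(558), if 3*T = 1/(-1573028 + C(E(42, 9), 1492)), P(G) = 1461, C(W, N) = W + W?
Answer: -9138642978367/4719006 ≈ -1.9366e+6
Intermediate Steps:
C(W, N) = 2*W
T = -1/4719006 (T = 1/(3*(-1573028 + 2*13)) = 1/(3*(-1573028 + 26)) = (⅓)/(-1573002) = (⅓)*(-1/1573002) = -1/4719006 ≈ -2.1191e-7)
(-1938022 + T) + P(558) = (-1938022 - 1/4719006) + 1461 = -9145537446133/4719006 + 1461 = -9138642978367/4719006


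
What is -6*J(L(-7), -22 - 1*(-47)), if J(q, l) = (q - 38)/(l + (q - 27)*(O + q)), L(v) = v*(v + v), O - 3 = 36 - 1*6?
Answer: -180/4663 ≈ -0.038602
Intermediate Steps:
O = 33 (O = 3 + (36 - 1*6) = 3 + (36 - 6) = 3 + 30 = 33)
L(v) = 2*v**2 (L(v) = v*(2*v) = 2*v**2)
J(q, l) = (-38 + q)/(l + (-27 + q)*(33 + q)) (J(q, l) = (q - 38)/(l + (q - 27)*(33 + q)) = (-38 + q)/(l + (-27 + q)*(33 + q)))
-6*J(L(-7), -22 - 1*(-47)) = -6*(-38 + 2*(-7)**2)/(-891 + (-22 - 1*(-47)) + (2*(-7)**2)**2 + 6*(2*(-7)**2)) = -6*(-38 + 2*49)/(-891 + (-22 + 47) + (2*49)**2 + 6*(2*49)) = -6*(-38 + 98)/(-891 + 25 + 98**2 + 6*98) = -6*60/(-891 + 25 + 9604 + 588) = -6*60/9326 = -3*60/4663 = -6*30/4663 = -180/4663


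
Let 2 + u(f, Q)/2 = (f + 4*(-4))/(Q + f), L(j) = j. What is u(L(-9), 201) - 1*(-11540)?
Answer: 1107431/96 ≈ 11536.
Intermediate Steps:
u(f, Q) = -4 + 2*(-16 + f)/(Q + f) (u(f, Q) = -4 + 2*((f + 4*(-4))/(Q + f)) = -4 + 2*((f - 16)/(Q + f)) = -4 + 2*((-16 + f)/(Q + f)) = -4 + 2*(-16 + f)/(Q + f))
u(L(-9), 201) - 1*(-11540) = 2*(-16 - 1*(-9) - 2*201)/(201 - 9) - 1*(-11540) = 2*(-16 + 9 - 402)/192 + 11540 = 2*(1/192)*(-409) + 11540 = -409/96 + 11540 = 1107431/96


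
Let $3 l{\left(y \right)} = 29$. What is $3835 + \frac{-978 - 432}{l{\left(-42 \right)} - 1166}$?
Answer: $\frac{13307845}{3469} \approx 3836.2$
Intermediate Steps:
$l{\left(y \right)} = \frac{29}{3}$ ($l{\left(y \right)} = \frac{1}{3} \cdot 29 = \frac{29}{3}$)
$3835 + \frac{-978 - 432}{l{\left(-42 \right)} - 1166} = 3835 + \frac{-978 - 432}{\frac{29}{3} - 1166} = 3835 + \frac{-978 - 432}{- \frac{3469}{3}} = 3835 - - \frac{4230}{3469} = 3835 + \frac{4230}{3469} = \frac{13307845}{3469}$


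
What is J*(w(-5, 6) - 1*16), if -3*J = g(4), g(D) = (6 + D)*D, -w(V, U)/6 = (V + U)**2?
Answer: 880/3 ≈ 293.33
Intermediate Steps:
w(V, U) = -6*(U + V)**2 (w(V, U) = -6*(V + U)**2 = -6*(U + V)**2)
g(D) = D*(6 + D)
J = -40/3 (J = -4*(6 + 4)/3 = -4*10/3 = -1/3*40 = -40/3 ≈ -13.333)
J*(w(-5, 6) - 1*16) = -40*(-6*(6 - 5)**2 - 1*16)/3 = -40*(-6*1**2 - 16)/3 = -40*(-6*1 - 16)/3 = -40*(-6 - 16)/3 = -40/3*(-22) = 880/3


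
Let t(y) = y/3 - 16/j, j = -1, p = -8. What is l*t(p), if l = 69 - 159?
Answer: -1200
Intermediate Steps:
l = -90
t(y) = 16 + y/3 (t(y) = y/3 - 16/(-1) = y*(⅓) - 16*(-1) = y/3 + 16 = 16 + y/3)
l*t(p) = -90*(16 + (⅓)*(-8)) = -90*(16 - 8/3) = -90*40/3 = -1200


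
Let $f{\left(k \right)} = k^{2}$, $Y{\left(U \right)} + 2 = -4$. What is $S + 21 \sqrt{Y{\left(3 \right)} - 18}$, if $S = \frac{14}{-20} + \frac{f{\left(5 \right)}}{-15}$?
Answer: $- \frac{71}{30} + 42 i \sqrt{6} \approx -2.3667 + 102.88 i$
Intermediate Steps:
$Y{\left(U \right)} = -6$ ($Y{\left(U \right)} = -2 - 4 = -6$)
$S = - \frac{71}{30}$ ($S = \frac{14}{-20} + \frac{5^{2}}{-15} = 14 \left(- \frac{1}{20}\right) + 25 \left(- \frac{1}{15}\right) = - \frac{7}{10} - \frac{5}{3} = - \frac{71}{30} \approx -2.3667$)
$S + 21 \sqrt{Y{\left(3 \right)} - 18} = - \frac{71}{30} + 21 \sqrt{-6 - 18} = - \frac{71}{30} + 21 \sqrt{-24} = - \frac{71}{30} + 21 \cdot 2 i \sqrt{6} = - \frac{71}{30} + 42 i \sqrt{6}$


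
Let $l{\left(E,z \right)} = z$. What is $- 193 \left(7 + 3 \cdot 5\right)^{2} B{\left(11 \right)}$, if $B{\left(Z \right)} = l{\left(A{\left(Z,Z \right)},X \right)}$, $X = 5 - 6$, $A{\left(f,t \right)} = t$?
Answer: $93412$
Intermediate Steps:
$X = -1$ ($X = 5 - 6 = -1$)
$B{\left(Z \right)} = -1$
$- 193 \left(7 + 3 \cdot 5\right)^{2} B{\left(11 \right)} = - 193 \left(7 + 3 \cdot 5\right)^{2} \left(-1\right) = - 193 \left(7 + 15\right)^{2} \left(-1\right) = - 193 \cdot 22^{2} \left(-1\right) = \left(-193\right) 484 \left(-1\right) = \left(-93412\right) \left(-1\right) = 93412$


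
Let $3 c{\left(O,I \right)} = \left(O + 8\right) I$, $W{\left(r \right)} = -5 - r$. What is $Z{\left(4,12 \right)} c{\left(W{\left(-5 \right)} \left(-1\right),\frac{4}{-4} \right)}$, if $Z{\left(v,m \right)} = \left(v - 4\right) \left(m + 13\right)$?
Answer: $0$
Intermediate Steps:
$c{\left(O,I \right)} = \frac{I \left(8 + O\right)}{3}$ ($c{\left(O,I \right)} = \frac{\left(O + 8\right) I}{3} = \frac{\left(8 + O\right) I}{3} = \frac{I \left(8 + O\right)}{3}$)
$Z{\left(v,m \right)} = \left(-4 + v\right) \left(13 + m\right)$
$Z{\left(4,12 \right)} c{\left(W{\left(-5 \right)} \left(-1\right),\frac{4}{-4} \right)} = \left(-52 - 48 + 13 \cdot 4 + 12 \cdot 4\right) \frac{\frac{4}{-4} \left(8 + \left(-5 - -5\right) \left(-1\right)\right)}{3} = \left(-52 - 48 + 52 + 48\right) \frac{4 \left(- \frac{1}{4}\right) \left(8 + \left(-5 + 5\right) \left(-1\right)\right)}{3} = 0 \cdot \frac{1}{3} \left(-1\right) \left(8 + 0 \left(-1\right)\right) = 0 \cdot \frac{1}{3} \left(-1\right) \left(8 + 0\right) = 0 \cdot \frac{1}{3} \left(-1\right) 8 = 0 \left(- \frac{8}{3}\right) = 0$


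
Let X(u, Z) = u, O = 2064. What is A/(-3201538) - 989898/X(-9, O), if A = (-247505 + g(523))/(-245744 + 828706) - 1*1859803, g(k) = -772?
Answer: 615843544367805385/5599124986668 ≈ 1.0999e+5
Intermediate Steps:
A = -1084194724763/582962 (A = (-247505 - 772)/(-245744 + 828706) - 1*1859803 = -248277/582962 - 1859803 = -1084194724763/582962 ≈ -1.8598e+6)
A/(-3201538) - 989898/X(-9, O) = -1084194724763/582962/(-3201538) - 989898/(-9) = -1084194724763/582962*(-1/3201538) - 989898*(-⅑) = 1084194724763/1866374995556 + 329966/3 = 615843544367805385/5599124986668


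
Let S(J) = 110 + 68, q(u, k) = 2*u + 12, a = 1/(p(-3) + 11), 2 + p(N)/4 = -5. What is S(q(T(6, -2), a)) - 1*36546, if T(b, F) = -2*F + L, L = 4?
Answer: -36368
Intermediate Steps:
T(b, F) = 4 - 2*F (T(b, F) = -2*F + 4 = 4 - 2*F)
p(N) = -28 (p(N) = -8 + 4*(-5) = -8 - 20 = -28)
a = -1/17 (a = 1/(-28 + 11) = 1/(-17) = -1/17 ≈ -0.058824)
q(u, k) = 12 + 2*u
S(J) = 178
S(q(T(6, -2), a)) - 1*36546 = 178 - 1*36546 = 178 - 36546 = -36368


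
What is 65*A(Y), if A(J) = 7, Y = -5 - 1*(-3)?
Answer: 455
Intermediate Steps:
Y = -2 (Y = -5 + 3 = -2)
65*A(Y) = 65*7 = 455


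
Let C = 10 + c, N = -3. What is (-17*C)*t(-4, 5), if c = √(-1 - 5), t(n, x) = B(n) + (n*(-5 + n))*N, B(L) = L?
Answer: 19040 + 1904*I*√6 ≈ 19040.0 + 4663.8*I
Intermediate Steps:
t(n, x) = n - 3*n*(-5 + n) (t(n, x) = n + (n*(-5 + n))*(-3) = n - 3*n*(-5 + n))
c = I*√6 (c = √(-6) = I*√6 ≈ 2.4495*I)
C = 10 + I*√6 ≈ 10.0 + 2.4495*I
(-17*C)*t(-4, 5) = (-17*(10 + I*√6))*(-4*(16 - 3*(-4))) = (-170 - 17*I*√6)*(-4*(16 + 12)) = (-170 - 17*I*√6)*(-4*28) = (-170 - 17*I*√6)*(-112) = 19040 + 1904*I*√6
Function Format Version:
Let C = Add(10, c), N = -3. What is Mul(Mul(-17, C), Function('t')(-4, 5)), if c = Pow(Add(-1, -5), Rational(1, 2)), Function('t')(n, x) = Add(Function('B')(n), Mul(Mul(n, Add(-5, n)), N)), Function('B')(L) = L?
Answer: Add(19040, Mul(1904, I, Pow(6, Rational(1, 2)))) ≈ Add(19040., Mul(4663.8, I))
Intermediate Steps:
Function('t')(n, x) = Add(n, Mul(-3, n, Add(-5, n))) (Function('t')(n, x) = Add(n, Mul(Mul(n, Add(-5, n)), -3)) = Add(n, Mul(-3, n, Add(-5, n))))
c = Mul(I, Pow(6, Rational(1, 2))) (c = Pow(-6, Rational(1, 2)) = Mul(I, Pow(6, Rational(1, 2))) ≈ Mul(2.4495, I))
C = Add(10, Mul(I, Pow(6, Rational(1, 2)))) ≈ Add(10.000, Mul(2.4495, I))
Mul(Mul(-17, C), Function('t')(-4, 5)) = Mul(Mul(-17, Add(10, Mul(I, Pow(6, Rational(1, 2))))), Mul(-4, Add(16, Mul(-3, -4)))) = Mul(Add(-170, Mul(-17, I, Pow(6, Rational(1, 2)))), Mul(-4, Add(16, 12))) = Mul(Add(-170, Mul(-17, I, Pow(6, Rational(1, 2)))), Mul(-4, 28)) = Mul(Add(-170, Mul(-17, I, Pow(6, Rational(1, 2)))), -112) = Add(19040, Mul(1904, I, Pow(6, Rational(1, 2))))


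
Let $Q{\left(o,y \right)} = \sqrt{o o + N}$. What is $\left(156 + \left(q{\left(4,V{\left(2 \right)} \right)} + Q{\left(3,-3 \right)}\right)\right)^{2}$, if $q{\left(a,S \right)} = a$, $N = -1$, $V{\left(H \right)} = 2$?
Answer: $25608 + 640 \sqrt{2} \approx 26513.0$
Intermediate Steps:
$Q{\left(o,y \right)} = \sqrt{-1 + o^{2}}$ ($Q{\left(o,y \right)} = \sqrt{o o - 1} = \sqrt{o^{2} - 1} = \sqrt{-1 + o^{2}}$)
$\left(156 + \left(q{\left(4,V{\left(2 \right)} \right)} + Q{\left(3,-3 \right)}\right)\right)^{2} = \left(156 + \left(4 + \sqrt{-1 + 3^{2}}\right)\right)^{2} = \left(156 + \left(4 + \sqrt{-1 + 9}\right)\right)^{2} = \left(156 + \left(4 + \sqrt{8}\right)\right)^{2} = \left(156 + \left(4 + 2 \sqrt{2}\right)\right)^{2} = \left(160 + 2 \sqrt{2}\right)^{2}$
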